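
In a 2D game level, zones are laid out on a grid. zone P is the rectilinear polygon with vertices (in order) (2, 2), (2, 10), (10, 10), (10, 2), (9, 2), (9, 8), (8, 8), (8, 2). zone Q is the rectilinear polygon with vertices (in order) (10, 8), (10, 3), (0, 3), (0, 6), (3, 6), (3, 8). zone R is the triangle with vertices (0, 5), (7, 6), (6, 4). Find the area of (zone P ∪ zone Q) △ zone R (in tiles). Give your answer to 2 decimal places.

|zone P ∪ zone Q| = 69.
|(zone P ∪ zone Q) ∩ zone R| = 6.5.
|(zone P ∪ zone Q) △ zone R| = 69 + 6.5 − 13 = 62.50.

62.50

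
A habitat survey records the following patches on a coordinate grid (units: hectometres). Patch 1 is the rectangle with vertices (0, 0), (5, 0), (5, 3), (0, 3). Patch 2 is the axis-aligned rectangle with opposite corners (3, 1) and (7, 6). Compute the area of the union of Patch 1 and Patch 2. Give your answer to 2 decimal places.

By inclusion–exclusion:
Individual areas: |Patch 1| = 15, |Patch 2| = 20.
|Patch 1∩Patch 2|: x∈[3,5], y∈[1,3] → 2·2 = 4.
|Patch 1 ∪ Patch 2| = 35 − 4 = 31.00.

31.00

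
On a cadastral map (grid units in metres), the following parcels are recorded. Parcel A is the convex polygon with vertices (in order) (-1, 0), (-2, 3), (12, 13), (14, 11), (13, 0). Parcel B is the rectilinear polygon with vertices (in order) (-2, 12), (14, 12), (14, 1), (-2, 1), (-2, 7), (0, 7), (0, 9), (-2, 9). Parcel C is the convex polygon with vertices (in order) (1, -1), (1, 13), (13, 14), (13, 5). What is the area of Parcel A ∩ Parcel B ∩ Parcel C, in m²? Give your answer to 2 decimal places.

83.09

The intersection is the polygon with vertices (10.6,12), (13,12), (13,5), (5,1), (1,1), (1,5.143).
By the shoelace formula its area is 83.09.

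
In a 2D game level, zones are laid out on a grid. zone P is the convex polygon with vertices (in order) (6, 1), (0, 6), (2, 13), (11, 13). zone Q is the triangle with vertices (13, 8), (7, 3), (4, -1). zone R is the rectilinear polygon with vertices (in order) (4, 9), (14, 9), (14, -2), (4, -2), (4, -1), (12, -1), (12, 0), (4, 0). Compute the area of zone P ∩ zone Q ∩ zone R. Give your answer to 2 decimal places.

The intersection is the polygon with vertices (6.625,2.5), (6,1), (5.692,1.256).
By the shoelace formula its area is 0.31.

0.31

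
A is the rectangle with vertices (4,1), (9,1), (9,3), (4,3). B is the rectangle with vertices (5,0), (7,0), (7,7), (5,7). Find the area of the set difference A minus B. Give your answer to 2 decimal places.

6.00

|A∩B|: x∈[5,7], y∈[1,3] → 2·2 = 4.
|A| = 10.
|A ∖ B| = |A| − |A∩B| = 10 − 4 = 6.00.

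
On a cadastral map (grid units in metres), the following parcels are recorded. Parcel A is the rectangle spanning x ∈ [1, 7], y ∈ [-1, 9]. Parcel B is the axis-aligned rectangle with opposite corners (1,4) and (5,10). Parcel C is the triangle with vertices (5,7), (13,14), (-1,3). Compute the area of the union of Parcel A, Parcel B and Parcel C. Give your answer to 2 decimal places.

65.90

By inclusion–exclusion:
Individual areas: |Parcel A| = 60, |Parcel B| = 24, |Parcel C| = 5.
|Parcel A∩Parcel B|: x∈[1,5], y∈[4,9] → 4·5 = 20.
|Parcel A∩Parcel C| = 3.1028.
|Parcel B∩Parcel C| = 1.9048.
|Parcel A∩Parcel B∩Parcel C| = 1.9048.
|Parcel A ∪ Parcel B ∪ Parcel C| = 89 − 25.0076 + 1.9048 = 65.90.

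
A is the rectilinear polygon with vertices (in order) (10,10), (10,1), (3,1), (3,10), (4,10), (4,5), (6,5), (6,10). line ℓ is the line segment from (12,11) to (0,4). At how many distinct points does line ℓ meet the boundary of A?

4

The segment meets the boundary at (3,5.75), (4,6.333), (6,7.5), (10,9.833).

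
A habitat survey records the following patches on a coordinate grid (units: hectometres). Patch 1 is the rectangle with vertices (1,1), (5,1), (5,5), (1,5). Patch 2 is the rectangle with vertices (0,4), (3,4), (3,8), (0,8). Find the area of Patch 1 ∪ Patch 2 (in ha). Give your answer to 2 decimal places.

By inclusion–exclusion:
Individual areas: |Patch 1| = 16, |Patch 2| = 12.
|Patch 1∩Patch 2|: x∈[1,3], y∈[4,5] → 2·1 = 2.
|Patch 1 ∪ Patch 2| = 28 − 2 = 26.00.

26.00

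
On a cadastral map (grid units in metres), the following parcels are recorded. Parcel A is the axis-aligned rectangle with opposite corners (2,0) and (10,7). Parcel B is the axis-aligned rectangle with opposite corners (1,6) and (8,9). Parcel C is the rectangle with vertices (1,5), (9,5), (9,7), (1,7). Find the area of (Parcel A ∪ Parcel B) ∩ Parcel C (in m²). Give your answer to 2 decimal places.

15.00

The region (Parcel A ∪ Parcel B) ∩ Parcel C is the polygon with vertices (2,6), (1,6), (1,7), (8,7), (9,7), (9,5), (2,5).
By the shoelace formula its area is 15.00.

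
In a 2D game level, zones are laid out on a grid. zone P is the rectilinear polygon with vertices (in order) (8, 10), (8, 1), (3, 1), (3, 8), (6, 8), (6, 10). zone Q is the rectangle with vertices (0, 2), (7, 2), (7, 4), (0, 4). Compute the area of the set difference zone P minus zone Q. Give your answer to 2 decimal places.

|zone P| = 39, |zone P∩zone Q| = 8.
|zone P ∖ zone Q| = |zone P| − |zone P∩zone Q| = 39 − 8 = 31.00.

31.00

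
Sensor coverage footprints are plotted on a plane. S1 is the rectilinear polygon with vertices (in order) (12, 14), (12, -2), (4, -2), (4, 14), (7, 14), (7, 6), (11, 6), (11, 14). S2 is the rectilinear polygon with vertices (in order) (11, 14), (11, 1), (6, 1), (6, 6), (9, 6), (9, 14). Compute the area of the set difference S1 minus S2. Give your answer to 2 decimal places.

71.00

|S1| = 96, |S1∩S2| = 25.
|S1 ∖ S2| = |S1| − |S1∩S2| = 96 − 25 = 71.00.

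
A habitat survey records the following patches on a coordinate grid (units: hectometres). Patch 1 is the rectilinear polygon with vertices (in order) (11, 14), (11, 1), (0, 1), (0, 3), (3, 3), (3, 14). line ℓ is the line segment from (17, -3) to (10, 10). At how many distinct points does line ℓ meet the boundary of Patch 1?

1

The segment meets the boundary at (11,8.143).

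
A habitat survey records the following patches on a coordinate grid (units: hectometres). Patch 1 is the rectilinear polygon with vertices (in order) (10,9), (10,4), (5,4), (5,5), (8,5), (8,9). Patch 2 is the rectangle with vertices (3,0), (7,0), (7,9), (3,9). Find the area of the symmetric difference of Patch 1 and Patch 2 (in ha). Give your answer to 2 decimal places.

|Patch 1| = 13, |Patch 2| = 36, |Patch 1∩Patch 2| = 2.
|Patch 1 △ Patch 2| = |Patch 1| + |Patch 2| − 2·|Patch 1∩Patch 2| = 13 + 36 − 4 = 45.00.

45.00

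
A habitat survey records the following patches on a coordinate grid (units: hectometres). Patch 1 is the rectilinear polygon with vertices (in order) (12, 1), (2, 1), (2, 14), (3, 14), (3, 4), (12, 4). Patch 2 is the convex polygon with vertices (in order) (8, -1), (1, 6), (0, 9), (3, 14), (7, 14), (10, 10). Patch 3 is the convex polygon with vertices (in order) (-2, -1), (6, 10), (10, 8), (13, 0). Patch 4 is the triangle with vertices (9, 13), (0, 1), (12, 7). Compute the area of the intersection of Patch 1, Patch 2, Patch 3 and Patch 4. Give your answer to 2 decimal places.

1.71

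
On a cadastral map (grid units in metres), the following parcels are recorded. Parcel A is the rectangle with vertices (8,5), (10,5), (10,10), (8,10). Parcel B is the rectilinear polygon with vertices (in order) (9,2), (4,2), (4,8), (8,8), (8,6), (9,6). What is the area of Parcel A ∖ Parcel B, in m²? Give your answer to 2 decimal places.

9.00

|Parcel A| = 10, |Parcel A∩Parcel B| = 1.
|Parcel A ∖ Parcel B| = |Parcel A| − |Parcel A∩Parcel B| = 10 − 1 = 9.00.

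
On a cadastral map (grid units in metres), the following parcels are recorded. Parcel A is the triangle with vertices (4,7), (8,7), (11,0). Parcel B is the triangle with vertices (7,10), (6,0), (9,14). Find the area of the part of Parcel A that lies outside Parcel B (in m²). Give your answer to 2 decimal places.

12.27

|Parcel A| = 14, |Parcel A∩Parcel B| = 1.7305.
|Parcel A ∖ Parcel B| = |Parcel A| − |Parcel A∩Parcel B| = 14 − 1.7305 = 12.27.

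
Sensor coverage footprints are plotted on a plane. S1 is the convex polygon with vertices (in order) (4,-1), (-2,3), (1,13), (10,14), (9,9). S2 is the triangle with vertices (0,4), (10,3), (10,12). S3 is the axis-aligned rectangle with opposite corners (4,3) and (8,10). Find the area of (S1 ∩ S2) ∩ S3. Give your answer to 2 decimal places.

18.06

The region (S1 ∩ S2) ∩ S3 is the polygon with vertices (6.191,3.381), (4,3.6), (4,7.2), (7.5,10), (8,10), (8,7).
By the shoelace formula its area is 18.06.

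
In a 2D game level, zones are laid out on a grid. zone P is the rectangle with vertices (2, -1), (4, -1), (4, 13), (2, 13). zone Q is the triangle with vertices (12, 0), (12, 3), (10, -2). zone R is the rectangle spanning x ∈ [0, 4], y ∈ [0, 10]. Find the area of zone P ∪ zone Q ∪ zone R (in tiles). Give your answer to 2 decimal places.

51.00

By inclusion–exclusion:
Individual areas: |zone P| = 28, |zone Q| = 3, |zone R| = 40.
|zone P∩zone Q| = 0.
|zone P∩zone R|: x∈[2,4], y∈[0,10] → 2·10 = 20.
|zone Q∩zone R| = 0.
|zone P∩zone Q∩zone R| = 0.
|zone P ∪ zone Q ∪ zone R| = 71 − 20 + 0 = 51.00.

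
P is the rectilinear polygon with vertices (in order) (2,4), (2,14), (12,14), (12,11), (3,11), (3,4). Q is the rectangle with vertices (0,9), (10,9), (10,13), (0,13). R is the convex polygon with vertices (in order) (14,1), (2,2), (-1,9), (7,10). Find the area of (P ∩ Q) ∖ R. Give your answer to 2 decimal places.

17.56

|P ∩ Q| = 18.
|(P ∩ Q) ∩ R| = 0.4375.
|(P ∩ Q) ∖ R| = 18 − 0.4375 = 17.56.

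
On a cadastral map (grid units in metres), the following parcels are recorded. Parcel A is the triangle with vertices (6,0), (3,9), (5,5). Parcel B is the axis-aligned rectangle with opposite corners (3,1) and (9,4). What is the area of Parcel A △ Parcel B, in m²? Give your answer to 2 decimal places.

|Parcel A| = 3, |Parcel B| = 18, |Parcel A∩Parcel B| = 1.
|Parcel A △ Parcel B| = |Parcel A| + |Parcel B| − 2·|Parcel A∩Parcel B| = 3 + 18 − 2 = 19.00.

19.00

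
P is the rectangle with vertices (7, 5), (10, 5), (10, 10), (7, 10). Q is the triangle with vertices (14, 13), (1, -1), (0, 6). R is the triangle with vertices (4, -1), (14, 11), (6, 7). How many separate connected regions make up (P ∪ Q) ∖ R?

(P ∪ Q) ∖ R splits into 2 disjoint pieces (area 0.6, area 45.6518).

2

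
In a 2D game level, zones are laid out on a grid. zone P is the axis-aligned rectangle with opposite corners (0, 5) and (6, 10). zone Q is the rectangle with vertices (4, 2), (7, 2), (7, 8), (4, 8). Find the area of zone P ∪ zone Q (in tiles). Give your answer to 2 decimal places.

42.00

By inclusion–exclusion:
Individual areas: |zone P| = 30, |zone Q| = 18.
|zone P∩zone Q|: x∈[4,6], y∈[5,8] → 2·3 = 6.
|zone P ∪ zone Q| = 48 − 6 = 42.00.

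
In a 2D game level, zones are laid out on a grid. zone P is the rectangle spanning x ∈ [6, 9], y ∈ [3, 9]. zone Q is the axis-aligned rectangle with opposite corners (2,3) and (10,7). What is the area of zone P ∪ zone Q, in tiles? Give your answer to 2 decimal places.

38.00

By inclusion–exclusion:
Individual areas: |zone P| = 18, |zone Q| = 32.
|zone P∩zone Q|: x∈[6,9], y∈[3,7] → 3·4 = 12.
|zone P ∪ zone Q| = 50 − 12 = 38.00.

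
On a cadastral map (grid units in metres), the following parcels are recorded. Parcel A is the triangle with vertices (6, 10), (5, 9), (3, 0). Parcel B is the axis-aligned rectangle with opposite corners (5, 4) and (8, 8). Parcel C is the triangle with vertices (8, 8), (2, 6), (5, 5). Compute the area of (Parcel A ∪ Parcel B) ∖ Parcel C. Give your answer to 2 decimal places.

11.44

|Parcel A ∪ Parcel B| = 15.2333.
|(Parcel A ∪ Parcel B) ∩ Parcel C| = 3.7964.
|(Parcel A ∪ Parcel B) ∖ Parcel C| = 15.2333 − 3.7964 = 11.44.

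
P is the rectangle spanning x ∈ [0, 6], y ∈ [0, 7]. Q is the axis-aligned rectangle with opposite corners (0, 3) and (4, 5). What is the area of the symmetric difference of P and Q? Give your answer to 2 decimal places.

|P∩Q|: x∈[0,4], y∈[3,5] → 4·2 = 8.
|P △ Q| = |P| + |Q| − 2·|P∩Q| = 42 + 8 − 16 = 34.00.

34.00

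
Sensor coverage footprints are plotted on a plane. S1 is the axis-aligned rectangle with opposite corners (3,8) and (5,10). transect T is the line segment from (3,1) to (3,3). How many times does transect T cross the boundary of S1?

The segment lies entirely outside S1 and never meets its boundary.

0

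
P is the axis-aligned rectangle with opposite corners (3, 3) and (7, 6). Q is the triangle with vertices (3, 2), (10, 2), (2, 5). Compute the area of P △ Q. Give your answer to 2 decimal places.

|P| = 12, |Q| = 10.5, |P∩Q| = 3.5.
|P △ Q| = |P| + |Q| − 2·|P∩Q| = 12 + 10.5 − 7 = 15.50.

15.50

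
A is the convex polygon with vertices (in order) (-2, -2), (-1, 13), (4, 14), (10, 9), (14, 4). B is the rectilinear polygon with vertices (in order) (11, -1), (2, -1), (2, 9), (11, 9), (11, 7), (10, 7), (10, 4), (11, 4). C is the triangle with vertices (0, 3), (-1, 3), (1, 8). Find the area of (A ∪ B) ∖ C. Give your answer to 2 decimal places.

|A ∪ B| = 172.3125.
|(A ∪ B) ∩ C| = 2.5.
|(A ∪ B) ∖ C| = 172.3125 − 2.5 = 169.81.

169.81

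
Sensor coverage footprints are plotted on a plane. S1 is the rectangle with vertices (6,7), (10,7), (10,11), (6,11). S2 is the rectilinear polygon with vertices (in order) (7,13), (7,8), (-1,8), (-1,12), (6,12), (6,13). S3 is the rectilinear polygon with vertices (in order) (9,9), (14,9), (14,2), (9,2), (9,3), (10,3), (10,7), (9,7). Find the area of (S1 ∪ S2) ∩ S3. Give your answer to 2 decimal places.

The region (S1 ∪ S2) ∩ S3 is the polygon with vertices (10,7), (9,7), (9,9), (10,9).
By the shoelace formula its area is 2.00.

2.00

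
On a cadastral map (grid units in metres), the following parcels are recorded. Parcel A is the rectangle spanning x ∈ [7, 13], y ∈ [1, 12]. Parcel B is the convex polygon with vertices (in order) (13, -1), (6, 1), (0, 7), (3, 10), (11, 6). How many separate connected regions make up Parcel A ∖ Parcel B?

Parcel A ∖ Parcel B is a single connected region.

1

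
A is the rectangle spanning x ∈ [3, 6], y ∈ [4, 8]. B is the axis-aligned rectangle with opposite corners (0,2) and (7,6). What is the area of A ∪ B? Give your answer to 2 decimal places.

34.00

By inclusion–exclusion:
Individual areas: |A| = 12, |B| = 28.
|A∩B|: x∈[3,6], y∈[4,6] → 3·2 = 6.
|A ∪ B| = 40 − 6 = 34.00.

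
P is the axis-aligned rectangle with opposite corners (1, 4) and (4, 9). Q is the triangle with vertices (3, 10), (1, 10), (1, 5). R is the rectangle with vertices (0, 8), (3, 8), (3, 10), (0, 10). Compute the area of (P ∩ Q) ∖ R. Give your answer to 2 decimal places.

|P ∩ Q| = 3.2.
|(P ∩ Q) ∩ R| = 1.4.
|(P ∩ Q) ∖ R| = 3.2 − 1.4 = 1.80.

1.80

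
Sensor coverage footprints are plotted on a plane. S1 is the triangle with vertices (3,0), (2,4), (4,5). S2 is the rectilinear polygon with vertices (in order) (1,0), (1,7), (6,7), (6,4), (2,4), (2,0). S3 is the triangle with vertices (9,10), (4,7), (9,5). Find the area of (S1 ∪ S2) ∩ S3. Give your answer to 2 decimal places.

0.80

The region (S1 ∪ S2) ∩ S3 is the polygon with vertices (6,7), (6,6.2), (4,7).
By the shoelace formula its area is 0.80.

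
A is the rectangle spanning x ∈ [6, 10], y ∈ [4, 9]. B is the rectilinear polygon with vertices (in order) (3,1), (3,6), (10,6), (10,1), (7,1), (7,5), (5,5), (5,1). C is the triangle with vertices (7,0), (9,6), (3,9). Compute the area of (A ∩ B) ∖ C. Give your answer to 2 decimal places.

2.67

|A ∩ B| = 7.
|(A ∩ B) ∩ C| = 4.3333.
|(A ∩ B) ∖ C| = 7 − 4.3333 = 2.67.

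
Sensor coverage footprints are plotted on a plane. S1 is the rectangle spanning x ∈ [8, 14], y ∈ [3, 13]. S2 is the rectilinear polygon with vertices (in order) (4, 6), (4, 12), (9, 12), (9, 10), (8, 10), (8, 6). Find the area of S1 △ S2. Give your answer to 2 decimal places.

82.00

|S1| = 60, |S2| = 26, |S1∩S2| = 2.
|S1 △ S2| = |S1| + |S2| − 2·|S1∩S2| = 60 + 26 − 4 = 82.00.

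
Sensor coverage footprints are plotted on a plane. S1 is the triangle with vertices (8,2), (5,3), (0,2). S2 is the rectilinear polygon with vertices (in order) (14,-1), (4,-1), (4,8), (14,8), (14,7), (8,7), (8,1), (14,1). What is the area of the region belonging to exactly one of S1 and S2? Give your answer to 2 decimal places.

|S1| = 4, |S2| = 54, |S1∩S2| = 2.4.
|S1 △ S2| = |S1| + |S2| − 2·|S1∩S2| = 4 + 54 − 4.8 = 53.20.

53.20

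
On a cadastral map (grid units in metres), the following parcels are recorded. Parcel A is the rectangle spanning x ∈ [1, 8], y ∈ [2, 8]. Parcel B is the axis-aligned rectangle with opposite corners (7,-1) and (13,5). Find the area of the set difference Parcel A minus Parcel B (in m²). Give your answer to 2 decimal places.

39.00

|Parcel A∩Parcel B|: x∈[7,8], y∈[2,5] → 1·3 = 3.
|Parcel A| = 42.
|Parcel A ∖ Parcel B| = |Parcel A| − |Parcel A∩Parcel B| = 42 − 3 = 39.00.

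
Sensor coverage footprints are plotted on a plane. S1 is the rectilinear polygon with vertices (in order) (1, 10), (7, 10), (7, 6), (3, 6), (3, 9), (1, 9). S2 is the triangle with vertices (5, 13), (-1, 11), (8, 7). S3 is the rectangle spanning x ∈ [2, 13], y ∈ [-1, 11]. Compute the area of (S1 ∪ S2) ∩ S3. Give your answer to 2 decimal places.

|S1 ∪ S2| = 31.9028.
|(S1 ∪ S2) ∩ S3| = 22.03.

22.03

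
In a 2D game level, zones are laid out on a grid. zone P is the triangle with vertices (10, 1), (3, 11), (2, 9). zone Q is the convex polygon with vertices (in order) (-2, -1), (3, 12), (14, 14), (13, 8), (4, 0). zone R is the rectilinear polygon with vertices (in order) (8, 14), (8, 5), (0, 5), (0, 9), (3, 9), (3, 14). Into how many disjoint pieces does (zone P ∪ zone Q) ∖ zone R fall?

(zone P ∪ zone Q) ∖ zone R splits into 2 disjoint pieces (area 80.7234, area 1.7308).

2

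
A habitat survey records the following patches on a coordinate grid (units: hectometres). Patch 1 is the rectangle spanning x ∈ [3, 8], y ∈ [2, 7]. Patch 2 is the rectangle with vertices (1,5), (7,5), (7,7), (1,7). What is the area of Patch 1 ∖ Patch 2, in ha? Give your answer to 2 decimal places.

|Patch 1∩Patch 2|: x∈[3,7], y∈[5,7] → 4·2 = 8.
|Patch 1| = 25.
|Patch 1 ∖ Patch 2| = |Patch 1| − |Patch 1∩Patch 2| = 25 − 8 = 17.00.

17.00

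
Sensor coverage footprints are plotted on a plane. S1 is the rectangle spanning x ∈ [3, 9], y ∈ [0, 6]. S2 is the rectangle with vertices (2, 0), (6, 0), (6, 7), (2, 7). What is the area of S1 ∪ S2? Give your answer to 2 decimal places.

46.00

By inclusion–exclusion:
Individual areas: |S1| = 36, |S2| = 28.
|S1∩S2|: x∈[3,6], y∈[0,6] → 3·6 = 18.
|S1 ∪ S2| = 64 − 18 = 46.00.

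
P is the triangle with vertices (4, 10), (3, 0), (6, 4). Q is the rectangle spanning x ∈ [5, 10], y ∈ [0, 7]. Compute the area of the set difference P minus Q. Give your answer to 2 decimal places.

|P| = 13, |P∩Q| = 2.1667.
|P ∖ Q| = |P| − |P∩Q| = 13 − 2.1667 = 10.83.

10.83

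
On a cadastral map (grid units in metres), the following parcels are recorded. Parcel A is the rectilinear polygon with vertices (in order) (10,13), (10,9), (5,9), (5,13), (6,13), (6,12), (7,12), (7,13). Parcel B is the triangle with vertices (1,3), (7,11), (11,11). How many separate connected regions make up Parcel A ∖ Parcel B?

Parcel A ∖ Parcel B splits into 2 disjoint pieces (area 11.5, area 0.9).

2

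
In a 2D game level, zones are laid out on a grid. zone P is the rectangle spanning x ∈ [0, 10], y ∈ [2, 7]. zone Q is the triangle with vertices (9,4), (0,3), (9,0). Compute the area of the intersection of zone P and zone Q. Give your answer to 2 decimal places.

The intersection is the polygon with vertices (3,2), (0,3), (9,4), (9,2).
By the shoelace formula its area is 12.00.

12.00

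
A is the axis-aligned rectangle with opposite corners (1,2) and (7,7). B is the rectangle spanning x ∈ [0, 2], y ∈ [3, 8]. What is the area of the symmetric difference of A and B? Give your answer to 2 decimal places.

|A∩B|: x∈[1,2], y∈[3,7] → 1·4 = 4.
|A △ B| = |A| + |B| − 2·|A∩B| = 30 + 10 − 8 = 32.00.

32.00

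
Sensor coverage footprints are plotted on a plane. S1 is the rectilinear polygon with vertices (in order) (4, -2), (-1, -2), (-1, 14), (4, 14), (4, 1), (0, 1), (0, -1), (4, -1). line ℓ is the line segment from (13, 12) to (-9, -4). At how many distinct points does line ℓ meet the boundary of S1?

The segment meets the boundary at (-1,1.818), (4,5.455).

2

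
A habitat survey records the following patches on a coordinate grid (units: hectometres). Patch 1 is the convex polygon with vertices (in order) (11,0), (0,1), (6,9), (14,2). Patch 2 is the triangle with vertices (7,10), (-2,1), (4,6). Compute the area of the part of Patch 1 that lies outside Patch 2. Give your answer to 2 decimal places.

|Patch 1| = 65.5, |Patch 1∩Patch 2| = 0.8029.
|Patch 1 ∖ Patch 2| = |Patch 1| − |Patch 1∩Patch 2| = 65.5 − 0.8029 = 64.70.

64.70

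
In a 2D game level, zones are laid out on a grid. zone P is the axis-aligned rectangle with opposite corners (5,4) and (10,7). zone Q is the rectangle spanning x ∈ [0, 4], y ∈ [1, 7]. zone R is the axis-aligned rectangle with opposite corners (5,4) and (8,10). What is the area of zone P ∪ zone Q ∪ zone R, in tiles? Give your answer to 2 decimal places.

48.00

By inclusion–exclusion:
Individual areas: |zone P| = 15, |zone Q| = 24, |zone R| = 18.
|zone P∩zone Q| = 0 (no overlap).
|zone P∩zone R|: x∈[5,8], y∈[4,7] → 3·3 = 9.
|zone Q∩zone R| = 0 (no overlap).
|zone P∩zone Q∩zone R| = 0.
|zone P ∪ zone Q ∪ zone R| = 57 − 9 + 0 = 48.00.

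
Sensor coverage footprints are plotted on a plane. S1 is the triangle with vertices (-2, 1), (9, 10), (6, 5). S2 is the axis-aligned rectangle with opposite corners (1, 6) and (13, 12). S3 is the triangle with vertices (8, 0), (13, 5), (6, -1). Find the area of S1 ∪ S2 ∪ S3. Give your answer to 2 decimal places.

83.52

By inclusion–exclusion:
Individual areas: |S1| = 14, |S2| = 72, |S3| = 2.5.
|S1∩S2| = 4.9778.
|S1∩S3| = 0.
|S2∩S3| = 0.
|S1∩S2∩S3| = 0.
|S1 ∪ S2 ∪ S3| = 88.5 − 4.9778 + 0 = 83.52.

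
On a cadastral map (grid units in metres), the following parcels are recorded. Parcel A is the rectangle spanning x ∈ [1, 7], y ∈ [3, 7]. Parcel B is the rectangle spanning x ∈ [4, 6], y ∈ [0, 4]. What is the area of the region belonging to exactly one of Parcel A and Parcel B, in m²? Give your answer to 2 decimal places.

28.00

|Parcel A∩Parcel B|: x∈[4,6], y∈[3,4] → 2·1 = 2.
|Parcel A △ Parcel B| = |Parcel A| + |Parcel B| − 2·|Parcel A∩Parcel B| = 24 + 8 − 4 = 28.00.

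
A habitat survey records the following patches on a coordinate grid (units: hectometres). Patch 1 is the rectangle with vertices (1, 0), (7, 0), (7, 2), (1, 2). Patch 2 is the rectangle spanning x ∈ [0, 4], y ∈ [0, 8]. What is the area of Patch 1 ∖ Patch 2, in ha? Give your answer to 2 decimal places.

6.00

|Patch 1∩Patch 2|: x∈[1,4], y∈[0,2] → 3·2 = 6.
|Patch 1| = 12.
|Patch 1 ∖ Patch 2| = |Patch 1| − |Patch 1∩Patch 2| = 12 − 6 = 6.00.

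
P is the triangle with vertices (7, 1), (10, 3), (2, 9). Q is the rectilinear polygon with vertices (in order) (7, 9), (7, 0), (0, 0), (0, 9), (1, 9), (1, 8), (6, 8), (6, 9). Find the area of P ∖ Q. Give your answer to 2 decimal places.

|P| = 17, |P∩Q| = 10.2708.
|P ∖ Q| = |P| − |P∩Q| = 17 − 10.2708 = 6.73.

6.73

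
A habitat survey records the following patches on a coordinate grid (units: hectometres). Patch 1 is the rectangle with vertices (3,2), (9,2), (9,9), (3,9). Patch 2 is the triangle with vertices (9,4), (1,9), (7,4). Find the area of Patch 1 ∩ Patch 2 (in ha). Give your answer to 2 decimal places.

The intersection is the polygon with vertices (3,7.75), (9,4), (7,4), (3,7.333).
By the shoelace formula its area is 4.58.

4.58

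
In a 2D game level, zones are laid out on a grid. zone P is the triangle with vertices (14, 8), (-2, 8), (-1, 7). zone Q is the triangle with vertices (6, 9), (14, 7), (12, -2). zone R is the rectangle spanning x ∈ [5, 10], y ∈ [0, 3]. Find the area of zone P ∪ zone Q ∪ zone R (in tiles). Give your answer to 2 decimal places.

59.15

By inclusion–exclusion:
Individual areas: |zone P| = 8, |zone Q| = 38, |zone R| = 15.
|zone P∩zone Q| = 1.3663.
|zone P∩zone R| = 0.
|zone Q∩zone R| = 0.4848.
|zone P∩zone Q∩zone R| = 0.
|zone P ∪ zone Q ∪ zone R| = 61 − 1.8511 + 0 = 59.15.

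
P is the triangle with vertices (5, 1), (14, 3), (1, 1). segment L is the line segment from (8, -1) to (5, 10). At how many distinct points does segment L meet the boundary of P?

2

The segment meets the boundary at (7.195,1.953), (7.314,1.514).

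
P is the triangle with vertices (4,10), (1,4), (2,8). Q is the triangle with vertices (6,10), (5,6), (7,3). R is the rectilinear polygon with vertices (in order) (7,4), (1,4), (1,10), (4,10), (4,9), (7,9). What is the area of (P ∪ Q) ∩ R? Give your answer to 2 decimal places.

|P ∪ Q| = 8.5.
|(P ∪ Q) ∩ R| = 8.04.

8.04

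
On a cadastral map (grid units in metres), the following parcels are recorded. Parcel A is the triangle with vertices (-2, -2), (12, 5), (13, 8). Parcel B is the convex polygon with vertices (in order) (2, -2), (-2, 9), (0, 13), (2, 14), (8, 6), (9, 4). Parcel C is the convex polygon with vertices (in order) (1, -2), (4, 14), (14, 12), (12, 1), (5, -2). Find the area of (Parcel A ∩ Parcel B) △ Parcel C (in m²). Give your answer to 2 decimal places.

138.09

|Parcel A ∩ Parcel B| = 8.4919.
|(Parcel A ∩ Parcel B) ∩ Parcel C| = 8.4488.
|(Parcel A ∩ Parcel B) △ Parcel C| = 8.4919 + 146.5 − 16.8977 = 138.09.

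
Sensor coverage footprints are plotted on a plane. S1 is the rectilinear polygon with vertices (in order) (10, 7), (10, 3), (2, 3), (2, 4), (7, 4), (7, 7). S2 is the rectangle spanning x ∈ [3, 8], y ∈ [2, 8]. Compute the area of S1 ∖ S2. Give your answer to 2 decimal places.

|S1| = 17, |S1∩S2| = 8.
|S1 ∖ S2| = |S1| − |S1∩S2| = 17 − 8 = 9.00.

9.00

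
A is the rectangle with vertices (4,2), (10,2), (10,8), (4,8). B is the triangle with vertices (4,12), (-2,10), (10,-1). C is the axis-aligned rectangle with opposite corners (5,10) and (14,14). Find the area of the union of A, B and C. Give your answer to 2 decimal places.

101.02

By inclusion–exclusion:
Individual areas: |A| = 36, |B| = 45, |C| = 36.
|A∩B| = 15.9755.
|A∩C| = 0 (no overlap).
|B∩C| = 0.
|A∩B∩C| = 0.
|A ∪ B ∪ C| = 117 − 15.9755 + 0 = 101.02.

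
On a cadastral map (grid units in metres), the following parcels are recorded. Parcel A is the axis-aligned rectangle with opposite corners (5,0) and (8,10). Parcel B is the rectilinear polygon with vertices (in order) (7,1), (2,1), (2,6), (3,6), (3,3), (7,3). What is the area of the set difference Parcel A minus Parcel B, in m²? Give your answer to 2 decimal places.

|Parcel A| = 30, |Parcel A∩Parcel B| = 4.
|Parcel A ∖ Parcel B| = |Parcel A| − |Parcel A∩Parcel B| = 30 − 4 = 26.00.

26.00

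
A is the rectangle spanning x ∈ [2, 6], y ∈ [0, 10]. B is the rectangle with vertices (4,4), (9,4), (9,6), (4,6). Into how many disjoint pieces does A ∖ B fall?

1

A ∖ B is a single connected region.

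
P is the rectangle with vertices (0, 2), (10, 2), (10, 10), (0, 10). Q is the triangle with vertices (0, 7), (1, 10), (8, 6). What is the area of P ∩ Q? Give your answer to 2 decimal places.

The intersection is the polygon with vertices (1,10), (8,6), (0,7).
By the shoelace formula its area is 12.50.

12.50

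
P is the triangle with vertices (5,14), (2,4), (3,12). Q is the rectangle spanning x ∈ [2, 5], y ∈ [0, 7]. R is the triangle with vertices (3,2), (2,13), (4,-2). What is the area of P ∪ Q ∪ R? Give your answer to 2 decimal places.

By inclusion–exclusion:
Individual areas: |P| = 7, |Q| = 21, |R| = 3.5.
|P∩Q| = 0.7875.
|P∩R| = 0.4316.
|Q∩R| = 2.503.
|P∩Q∩R| = 0.1492.
|P ∪ Q ∪ R| = 31.5 − 3.7221 + 0.1492 = 27.93.

27.93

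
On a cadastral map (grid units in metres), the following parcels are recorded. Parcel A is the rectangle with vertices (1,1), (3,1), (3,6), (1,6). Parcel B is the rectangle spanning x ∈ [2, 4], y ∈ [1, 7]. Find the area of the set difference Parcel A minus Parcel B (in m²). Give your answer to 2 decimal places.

5.00

|Parcel A∩Parcel B|: x∈[2,3], y∈[1,6] → 1·5 = 5.
|Parcel A| = 10.
|Parcel A ∖ Parcel B| = |Parcel A| − |Parcel A∩Parcel B| = 10 − 5 = 5.00.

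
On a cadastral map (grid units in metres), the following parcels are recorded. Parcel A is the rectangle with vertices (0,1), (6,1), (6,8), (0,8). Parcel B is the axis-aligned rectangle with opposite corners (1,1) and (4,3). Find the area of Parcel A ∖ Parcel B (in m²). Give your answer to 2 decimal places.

36.00

|Parcel A∩Parcel B|: x∈[1,4], y∈[1,3] → 3·2 = 6.
|Parcel A| = 42.
|Parcel A ∖ Parcel B| = |Parcel A| − |Parcel A∩Parcel B| = 42 − 6 = 36.00.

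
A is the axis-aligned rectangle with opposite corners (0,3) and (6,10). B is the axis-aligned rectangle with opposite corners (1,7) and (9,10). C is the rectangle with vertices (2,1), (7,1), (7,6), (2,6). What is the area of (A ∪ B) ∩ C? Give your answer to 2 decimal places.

12.00

The region (A ∪ B) ∩ C is the polygon with vertices (2,3), (2,6), (6,6), (6,3).
By the shoelace formula its area is 12.00.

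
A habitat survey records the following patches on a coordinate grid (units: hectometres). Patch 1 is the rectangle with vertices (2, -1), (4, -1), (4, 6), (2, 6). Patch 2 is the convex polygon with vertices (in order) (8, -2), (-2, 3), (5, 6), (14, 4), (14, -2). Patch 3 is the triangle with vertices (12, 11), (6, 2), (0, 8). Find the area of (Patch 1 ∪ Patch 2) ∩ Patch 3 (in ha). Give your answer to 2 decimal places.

11.82

The region (Patch 1 ∪ Patch 2) ∩ Patch 3 is the polygon with vertices (4,6), (4,5.571), (5,6), (8.194,5.29), (6,2), (2,6).
By the shoelace formula its area is 11.82.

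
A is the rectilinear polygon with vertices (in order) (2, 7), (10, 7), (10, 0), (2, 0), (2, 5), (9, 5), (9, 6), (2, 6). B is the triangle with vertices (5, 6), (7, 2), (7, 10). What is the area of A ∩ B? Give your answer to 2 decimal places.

4.00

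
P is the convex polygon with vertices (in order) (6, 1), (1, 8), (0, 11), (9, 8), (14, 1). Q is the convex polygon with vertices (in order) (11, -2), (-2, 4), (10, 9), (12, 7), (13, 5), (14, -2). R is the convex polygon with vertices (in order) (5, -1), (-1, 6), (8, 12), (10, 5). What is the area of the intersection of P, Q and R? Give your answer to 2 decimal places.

30.71

The intersection is the polygon with vertices (8.222,8.259), (9,8), (9.238,7.667), (10,5), (6.667,1), (6,1), (2.514,5.881).
By the shoelace formula its area is 30.71.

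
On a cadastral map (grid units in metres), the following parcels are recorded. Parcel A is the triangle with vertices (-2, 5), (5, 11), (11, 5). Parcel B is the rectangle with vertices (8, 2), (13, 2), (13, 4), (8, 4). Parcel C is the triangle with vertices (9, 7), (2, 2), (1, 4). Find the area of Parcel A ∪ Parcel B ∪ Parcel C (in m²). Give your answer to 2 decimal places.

55.97

By inclusion–exclusion:
Individual areas: |Parcel A| = 39, |Parcel B| = 10, |Parcel C| = 9.5.
|Parcel A∩Parcel B| = 0.
|Parcel A∩Parcel C| = 2.5333.
|Parcel B∩Parcel C| = 0.
|Parcel A∩Parcel B∩Parcel C| = 0.
|Parcel A ∪ Parcel B ∪ Parcel C| = 58.5 − 2.5333 + 0 = 55.97.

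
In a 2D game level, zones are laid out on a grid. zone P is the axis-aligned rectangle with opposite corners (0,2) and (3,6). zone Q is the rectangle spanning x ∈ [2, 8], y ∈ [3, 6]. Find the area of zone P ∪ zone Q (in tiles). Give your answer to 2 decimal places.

27.00

By inclusion–exclusion:
Individual areas: |zone P| = 12, |zone Q| = 18.
|zone P∩zone Q|: x∈[2,3], y∈[3,6] → 1·3 = 3.
|zone P ∪ zone Q| = 30 − 3 = 27.00.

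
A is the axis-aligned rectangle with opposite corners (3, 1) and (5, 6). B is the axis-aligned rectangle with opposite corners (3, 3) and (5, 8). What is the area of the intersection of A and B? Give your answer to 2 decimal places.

|A∩B|: x∈[3,5], y∈[3,6] → 2·3 = 6.

6.00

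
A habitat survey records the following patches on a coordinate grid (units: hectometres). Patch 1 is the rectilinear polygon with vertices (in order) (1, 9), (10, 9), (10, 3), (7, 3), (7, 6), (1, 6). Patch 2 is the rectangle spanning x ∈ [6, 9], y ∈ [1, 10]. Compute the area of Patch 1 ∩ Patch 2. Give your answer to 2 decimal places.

The intersection is the polygon with vertices (9,9), (9,3), (7,3), (7,6), (6,6), (6,9).
By the shoelace formula its area is 15.00.

15.00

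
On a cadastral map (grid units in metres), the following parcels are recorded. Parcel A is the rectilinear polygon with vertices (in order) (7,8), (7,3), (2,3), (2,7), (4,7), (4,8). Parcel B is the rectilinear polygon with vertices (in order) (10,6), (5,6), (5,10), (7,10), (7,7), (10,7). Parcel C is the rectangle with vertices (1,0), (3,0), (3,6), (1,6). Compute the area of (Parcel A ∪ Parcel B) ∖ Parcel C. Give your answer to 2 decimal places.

27.00

|Parcel A ∪ Parcel B| = 30.
|(Parcel A ∪ Parcel B) ∩ Parcel C| = 3.
|(Parcel A ∪ Parcel B) ∖ Parcel C| = 30 − 3 = 27.00.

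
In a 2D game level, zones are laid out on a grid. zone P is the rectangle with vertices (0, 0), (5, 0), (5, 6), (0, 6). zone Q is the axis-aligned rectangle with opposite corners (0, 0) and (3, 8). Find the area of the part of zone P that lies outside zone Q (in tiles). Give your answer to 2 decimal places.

|zone P∩zone Q|: x∈[0,3], y∈[0,6] → 3·6 = 18.
|zone P| = 30.
|zone P ∖ zone Q| = |zone P| − |zone P∩zone Q| = 30 − 18 = 12.00.

12.00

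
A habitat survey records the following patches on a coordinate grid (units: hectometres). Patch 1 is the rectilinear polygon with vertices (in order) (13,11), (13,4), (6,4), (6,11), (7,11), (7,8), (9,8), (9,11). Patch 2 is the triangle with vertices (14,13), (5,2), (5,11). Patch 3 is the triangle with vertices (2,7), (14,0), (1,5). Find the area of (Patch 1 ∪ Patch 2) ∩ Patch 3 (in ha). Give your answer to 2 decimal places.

2.31

The region (Patch 1 ∪ Patch 2) ∩ Patch 3 is the polygon with vertices (6.636,4), (5.91,3.112), (5,3.462), (5,5.25), (7.143,4).
By the shoelace formula its area is 2.31.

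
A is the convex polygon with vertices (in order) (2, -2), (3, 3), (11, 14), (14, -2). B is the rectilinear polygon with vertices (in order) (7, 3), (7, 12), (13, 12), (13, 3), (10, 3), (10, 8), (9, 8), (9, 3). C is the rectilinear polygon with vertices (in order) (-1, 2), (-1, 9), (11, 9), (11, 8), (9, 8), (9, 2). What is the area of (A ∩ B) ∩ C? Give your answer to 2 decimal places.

The region (A ∩ B) ∩ C is the polygon with vertices (9,8), (9,3), (7,3), (7,8.5), (7.364,9), (11,9), (11,8), (10,8).
By the shoelace formula its area is 13.91.

13.91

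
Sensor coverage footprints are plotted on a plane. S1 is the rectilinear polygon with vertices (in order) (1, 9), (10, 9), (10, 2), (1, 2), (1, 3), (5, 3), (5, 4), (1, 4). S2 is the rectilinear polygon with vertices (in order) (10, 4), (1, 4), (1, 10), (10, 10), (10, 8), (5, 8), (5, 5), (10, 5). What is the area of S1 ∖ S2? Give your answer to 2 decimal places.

|S1| = 59, |S1∩S2| = 30.
|S1 ∖ S2| = |S1| − |S1∩S2| = 59 − 30 = 29.00.

29.00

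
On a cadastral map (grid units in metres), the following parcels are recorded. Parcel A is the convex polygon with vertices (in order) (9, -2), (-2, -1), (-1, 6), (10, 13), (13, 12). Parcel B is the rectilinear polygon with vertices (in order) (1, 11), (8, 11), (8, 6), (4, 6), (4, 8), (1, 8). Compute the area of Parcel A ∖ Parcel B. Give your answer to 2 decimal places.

|Parcel A| = 141, |Parcel A∩Parcel B| = 18.5.
|Parcel A ∖ Parcel B| = |Parcel A| − |Parcel A∩Parcel B| = 141 − 18.5 = 122.50.

122.50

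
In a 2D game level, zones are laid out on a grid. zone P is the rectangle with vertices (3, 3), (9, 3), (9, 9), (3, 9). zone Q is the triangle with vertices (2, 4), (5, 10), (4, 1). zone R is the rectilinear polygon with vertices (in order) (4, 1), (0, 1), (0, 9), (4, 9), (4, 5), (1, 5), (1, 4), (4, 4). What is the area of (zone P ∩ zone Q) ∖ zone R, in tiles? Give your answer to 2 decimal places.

4.08

|zone P ∩ zone Q| = 7.0833.
|(zone P ∩ zone Q) ∩ zone R| = 3.
|(zone P ∩ zone Q) ∖ zone R| = 7.0833 − 3 = 4.08.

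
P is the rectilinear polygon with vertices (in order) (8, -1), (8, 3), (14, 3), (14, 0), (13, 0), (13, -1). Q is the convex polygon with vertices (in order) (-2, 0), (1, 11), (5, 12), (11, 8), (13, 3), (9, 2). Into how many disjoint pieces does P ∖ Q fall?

1

P ∖ Q is a single connected region.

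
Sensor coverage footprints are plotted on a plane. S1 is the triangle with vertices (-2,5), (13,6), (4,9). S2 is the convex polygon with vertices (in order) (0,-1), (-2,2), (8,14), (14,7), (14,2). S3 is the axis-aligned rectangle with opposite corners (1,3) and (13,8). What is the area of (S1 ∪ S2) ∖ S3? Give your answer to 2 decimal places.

80.22

|S1 ∪ S2| = 139.4669.
|(S1 ∪ S2) ∩ S3| = 59.25.
|(S1 ∪ S2) ∖ S3| = 139.4669 − 59.25 = 80.22.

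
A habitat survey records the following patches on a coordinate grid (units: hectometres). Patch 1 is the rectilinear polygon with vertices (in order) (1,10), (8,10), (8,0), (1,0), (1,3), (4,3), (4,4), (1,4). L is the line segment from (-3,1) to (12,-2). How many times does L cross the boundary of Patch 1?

2

The segment meets the boundary at (2,0), (1,0.2).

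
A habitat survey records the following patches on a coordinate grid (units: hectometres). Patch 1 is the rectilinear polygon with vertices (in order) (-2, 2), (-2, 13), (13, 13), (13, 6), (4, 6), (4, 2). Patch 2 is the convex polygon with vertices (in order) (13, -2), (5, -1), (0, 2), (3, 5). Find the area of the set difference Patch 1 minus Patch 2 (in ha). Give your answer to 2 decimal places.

|Patch 1| = 129, |Patch 1∩Patch 2| = 7.15.
|Patch 1 ∖ Patch 2| = |Patch 1| − |Patch 1∩Patch 2| = 129 − 7.15 = 121.85.

121.85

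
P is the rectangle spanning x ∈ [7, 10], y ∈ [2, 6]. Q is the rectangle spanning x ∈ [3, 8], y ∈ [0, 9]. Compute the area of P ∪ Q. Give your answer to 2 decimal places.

By inclusion–exclusion:
Individual areas: |P| = 12, |Q| = 45.
|P∩Q|: x∈[7,8], y∈[2,6] → 1·4 = 4.
|P ∪ Q| = 57 − 4 = 53.00.

53.00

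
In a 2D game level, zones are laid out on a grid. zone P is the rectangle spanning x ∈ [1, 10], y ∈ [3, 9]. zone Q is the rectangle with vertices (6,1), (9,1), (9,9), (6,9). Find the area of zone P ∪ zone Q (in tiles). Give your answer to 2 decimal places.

60.00

By inclusion–exclusion:
Individual areas: |zone P| = 54, |zone Q| = 24.
|zone P∩zone Q|: x∈[6,9], y∈[3,9] → 3·6 = 18.
|zone P ∪ zone Q| = 78 − 18 = 60.00.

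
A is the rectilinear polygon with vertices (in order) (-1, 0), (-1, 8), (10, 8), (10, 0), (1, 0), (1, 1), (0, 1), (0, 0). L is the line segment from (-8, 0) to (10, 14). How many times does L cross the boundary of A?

The segment meets the boundary at (2.286,8), (-1,5.444).

2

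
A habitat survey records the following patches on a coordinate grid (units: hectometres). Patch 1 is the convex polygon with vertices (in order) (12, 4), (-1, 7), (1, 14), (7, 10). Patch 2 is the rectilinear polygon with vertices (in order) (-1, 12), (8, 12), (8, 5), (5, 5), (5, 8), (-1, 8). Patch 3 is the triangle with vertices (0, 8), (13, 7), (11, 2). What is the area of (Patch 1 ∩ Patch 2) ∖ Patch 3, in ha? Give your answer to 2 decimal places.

|Patch 1 ∩ Patch 2| = 35.1509.
|(Patch 1 ∩ Patch 2) ∩ Patch 3| = 6.6795.
|(Patch 1 ∩ Patch 2) ∖ Patch 3| = 35.1509 − 6.6795 = 28.47.

28.47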